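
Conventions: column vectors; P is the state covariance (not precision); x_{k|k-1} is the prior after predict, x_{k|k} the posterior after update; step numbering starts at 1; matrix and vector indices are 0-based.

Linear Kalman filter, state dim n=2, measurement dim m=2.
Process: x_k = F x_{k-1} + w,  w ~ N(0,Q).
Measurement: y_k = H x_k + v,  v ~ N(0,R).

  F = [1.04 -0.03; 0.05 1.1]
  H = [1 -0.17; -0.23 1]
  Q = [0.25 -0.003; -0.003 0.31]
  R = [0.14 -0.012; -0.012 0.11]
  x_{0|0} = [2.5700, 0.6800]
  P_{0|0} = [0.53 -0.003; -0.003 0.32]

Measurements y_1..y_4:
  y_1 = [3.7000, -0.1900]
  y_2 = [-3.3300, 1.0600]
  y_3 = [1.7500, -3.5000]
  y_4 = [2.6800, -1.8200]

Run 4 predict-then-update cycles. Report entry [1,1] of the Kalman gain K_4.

K[1,1] = 0.8077

step 1: x^-=[2.6524, 0.8765]  P^-=[0.8237 0.0106; 0.0106 0.6982]  S=[0.9803 -0.3092; -0.3092 0.8469]  K=[0.8722 0.1072; 0.1682 0.8829]  nu=[1.1966, -0.4564]  x^+=[3.6472, 0.6747]  P^+=[0.1260 0.0303; 0.0303 0.1021]
step 2: x^-=[3.7728, 0.9245]  P^-=[0.3845 0.0348; 0.0348 0.4372]  S=[0.5253 -0.1386; -0.1386 0.5515]  K=[0.7444 0.0898; 0.1393 0.8132]  nu=[-6.9457, 1.0032]  x^+=[-1.3072, 0.7727]  P^+=[0.1075 0.0257; 0.0257 0.0937]
step 3: x^-=[-1.3827, 0.7846]  P^-=[0.3648 0.0288; 0.0288 0.4264]  S=[0.5073 -0.1384; -0.1384 0.5425]  K=[0.7327 0.0855; 0.1345 0.8082]  nu=[3.2661, -4.6026]  x^+=[0.6170, -2.4960]  P^+=[0.1058 0.0249; 0.0249 0.0930]
step 4: x^-=[0.7166, -2.7148]  P^-=[0.3630 0.0279; 0.0279 0.4256]  S=[0.5058 -0.1388; -0.1388 0.5419]  K=[0.7315 0.0849; 0.1339 0.8077]  nu=[1.5019, 1.0596]  x^+=[1.9052, -1.6579]  P^+=[0.1056 0.0249; 0.0249 0.0930]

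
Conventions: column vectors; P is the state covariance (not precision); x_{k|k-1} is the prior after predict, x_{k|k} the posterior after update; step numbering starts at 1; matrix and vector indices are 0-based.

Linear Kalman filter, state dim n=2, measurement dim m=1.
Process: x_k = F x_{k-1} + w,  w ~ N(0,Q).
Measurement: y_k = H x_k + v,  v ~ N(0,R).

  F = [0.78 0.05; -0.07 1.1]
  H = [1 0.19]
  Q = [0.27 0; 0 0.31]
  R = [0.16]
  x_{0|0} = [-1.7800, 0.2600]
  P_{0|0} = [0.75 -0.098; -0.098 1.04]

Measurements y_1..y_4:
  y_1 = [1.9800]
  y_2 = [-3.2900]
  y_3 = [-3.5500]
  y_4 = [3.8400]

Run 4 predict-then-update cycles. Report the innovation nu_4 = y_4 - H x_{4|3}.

step 1: x^-=[-1.3754, 0.4106]  P^-=[0.7213 -0.0675; -0.0675 1.5872]  S=[0.9129]  K=[0.7760; 0.2564]  nu=[3.2774]  x^+=[1.1679, 1.2509]  P^+=[0.1715 -0.2491; -0.2491 1.5272]
step 2: x^-=[0.9735, 1.2943]  P^-=[0.3587 -0.1383; -0.1383 2.1971]  S=[0.5455]  K=[0.6095; 0.5118]  nu=[-4.5094]  x^+=[-1.7748, -1.0136]  P^+=[0.1561 -0.3084; -0.3084 2.0542]
step 3: x^-=[-1.4350, -0.9908]  P^-=[0.3461 -0.1591; -0.1591 2.8438]  S=[0.5483]  K=[0.5761; 0.6954]  nu=[-1.9268]  x^+=[-2.5449, -2.3306]  P^+=[0.1641 -0.3787; -0.3787 2.5787]
step 4: x^-=[-2.1016, -2.3855]  P^-=[0.3468 -0.1907; -0.1907 3.4894]  S=[0.5602]  K=[0.5543; 0.8429]  nu=[6.3948]  x^+=[1.4428, 3.0049]  P^+=[0.1747 -0.4525; -0.4525 3.0913]

innov = [6.3948]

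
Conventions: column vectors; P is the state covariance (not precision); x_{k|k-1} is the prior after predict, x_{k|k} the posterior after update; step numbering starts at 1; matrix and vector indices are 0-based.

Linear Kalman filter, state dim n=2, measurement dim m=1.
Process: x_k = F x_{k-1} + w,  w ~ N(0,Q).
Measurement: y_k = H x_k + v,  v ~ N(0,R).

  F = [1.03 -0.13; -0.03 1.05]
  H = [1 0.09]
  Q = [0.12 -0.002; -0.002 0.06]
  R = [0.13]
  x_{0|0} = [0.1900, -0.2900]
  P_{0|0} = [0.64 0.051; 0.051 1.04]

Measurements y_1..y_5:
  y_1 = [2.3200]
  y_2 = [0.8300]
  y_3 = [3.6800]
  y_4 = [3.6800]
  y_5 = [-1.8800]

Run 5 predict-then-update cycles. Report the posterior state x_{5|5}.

x_post = [-0.1557, 2.0893]

step 1: x^-=[0.2334, -0.3102]  P^-=[0.8029 -0.1084; -0.1084 1.2040]  S=[0.9231]  K=[0.8592; -0.0000]  nu=[2.1145]  x^+=[2.0501, -0.3103]  P^+=[0.1214 -0.1084; -0.1084 1.2040]
step 2: x^-=[2.1520, -0.3873]  P^-=[0.2982 -0.2877; -0.2877 1.3943]  S=[0.3877]  K=[0.7024; -0.4184]  nu=[-1.2871]  x^+=[1.2480, 0.1513]  P^+=[0.1069 -0.1738; -0.1738 1.3264]
step 3: x^-=[1.2657, 0.1214]  P^-=[0.3024 -0.3750; -0.3750 1.5334]  S=[0.3773]  K=[0.7120; -0.6280]  nu=[2.4033]  x^+=[2.9769, -1.3879]  P^+=[0.1111 -0.2063; -0.2063 1.3846]
step 4: x^-=[3.2466, -1.5466]  P^-=[0.3165 -0.4183; -0.4183 1.5996]  S=[0.3842]  K=[0.7259; -0.7141]  nu=[0.5725]  x^+=[3.6623, -1.9554]  P^+=[0.1141 -0.2192; -0.2192 1.4037]
step 5: x^-=[4.0263, -2.1631]  P^-=[0.3235 -0.4350; -0.4350 1.6215]  S=[0.3883]  K=[0.7322; -0.7445]  nu=[-5.7116]  x^+=[-0.1557, 2.0893]  P^+=[0.1153 -0.2234; -0.2234 1.4063]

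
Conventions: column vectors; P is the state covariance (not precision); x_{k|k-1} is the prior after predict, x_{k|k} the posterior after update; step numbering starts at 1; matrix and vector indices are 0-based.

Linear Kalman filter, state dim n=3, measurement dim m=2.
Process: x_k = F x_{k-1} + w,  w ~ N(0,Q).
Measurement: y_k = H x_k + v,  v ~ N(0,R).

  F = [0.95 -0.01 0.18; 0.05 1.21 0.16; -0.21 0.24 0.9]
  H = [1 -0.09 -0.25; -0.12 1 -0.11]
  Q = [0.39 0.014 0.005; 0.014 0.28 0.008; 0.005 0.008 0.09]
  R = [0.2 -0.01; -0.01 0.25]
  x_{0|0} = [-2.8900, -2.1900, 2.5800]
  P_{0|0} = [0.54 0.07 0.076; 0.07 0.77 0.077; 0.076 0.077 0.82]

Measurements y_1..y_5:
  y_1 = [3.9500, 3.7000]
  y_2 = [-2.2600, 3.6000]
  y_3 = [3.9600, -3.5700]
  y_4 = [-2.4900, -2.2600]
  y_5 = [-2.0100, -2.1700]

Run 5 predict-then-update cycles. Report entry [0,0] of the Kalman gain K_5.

step 1: x^-=[-2.2592, -2.3816, 2.4033]  P^-=[0.9284 0.1633 0.1091; 0.1633 1.4692 0.4147; 0.1091 0.4147 0.8198]  S=[1.1262 -0.1744; -0.1744 1.6149]  K=[0.8043 0.1115; 0.0713 0.8771; -0.0899 0.1832]  nu=[6.5957, 6.0749]  x^+=[3.7233, 3.4166, 2.9231]  P^+=[0.2110 0.0651 0.1815; 0.0651 0.2430 0.1511; 0.1815 0.1511 0.7508]
step 2: x^-=[4.0291, 4.7880, 2.6689]  P^-=[0.6651 0.1794 0.2524; 0.1794 0.7248 0.3411; 0.2524 0.3411 0.7116]  S=[0.7722 -0.0562; -0.0562 0.8815]  K=[0.7681 0.1305; 0.0928 0.7611; 0.0763 0.2686]  nu=[-5.1910, -0.4109]  x^+=[-0.0115, 3.9933, 2.1623]  P^+=[0.2057 0.0704 0.1884; 0.0704 0.2154 0.1600; 0.1884 0.1600 0.6458]
step 3: x^-=[0.3383, 5.1773, 2.9069]  P^-=[0.6592 0.1855 0.2437; 0.1855 0.6859 0.3269; 0.2437 0.3269 0.6254]  S=[0.7633 -0.0441; -0.0441 0.8429]  K=[0.7697 0.1347; 0.0984 0.7498; 0.0918 0.2763]  nu=[4.8143, -8.3870]  x^+=[2.9140, -0.6371, 1.0314]  P^+=[0.2008 0.0686 0.1683; 0.0686 0.2111 0.1496; 0.1683 0.1496 0.5568]
step 4: x^-=[2.9603, -0.4602, 0.1635]  P^-=[0.6450 0.1753 0.2130; 0.1753 0.6728 0.3014; 0.2130 0.3014 0.5561]  S=[0.7607 -0.0449; -0.0449 0.8361]  K=[0.7648 0.1301; 0.0957 0.7451; 0.0770 0.2608]  nu=[-5.4509, -1.4266]  x^+=[-1.3943, -2.0449, -0.6285]  P^+=[0.1948 0.0647 0.1493; 0.0647 0.2081 0.1370; 0.1493 0.1370 0.4965]
step 5: x^-=[-1.4173, -2.6446, -0.7636]  P^-=[0.6312 0.1630 0.1876; 0.1630 0.6612 0.2784; 0.1876 0.2784 0.5090]  S=[0.7578 -0.0484; -0.0484 0.8310]  K=[0.7597 0.1243; 0.0920 0.7406; 0.0622 0.2441]  nu=[-1.0217, 0.2206]  x^+=[-2.1660, -2.5753, -0.7733]  P^+=[0.1902 0.0613 0.1359; 0.0613 0.2056 0.1271; 0.1359 0.1271 0.4580]

K[0,0] = 0.7597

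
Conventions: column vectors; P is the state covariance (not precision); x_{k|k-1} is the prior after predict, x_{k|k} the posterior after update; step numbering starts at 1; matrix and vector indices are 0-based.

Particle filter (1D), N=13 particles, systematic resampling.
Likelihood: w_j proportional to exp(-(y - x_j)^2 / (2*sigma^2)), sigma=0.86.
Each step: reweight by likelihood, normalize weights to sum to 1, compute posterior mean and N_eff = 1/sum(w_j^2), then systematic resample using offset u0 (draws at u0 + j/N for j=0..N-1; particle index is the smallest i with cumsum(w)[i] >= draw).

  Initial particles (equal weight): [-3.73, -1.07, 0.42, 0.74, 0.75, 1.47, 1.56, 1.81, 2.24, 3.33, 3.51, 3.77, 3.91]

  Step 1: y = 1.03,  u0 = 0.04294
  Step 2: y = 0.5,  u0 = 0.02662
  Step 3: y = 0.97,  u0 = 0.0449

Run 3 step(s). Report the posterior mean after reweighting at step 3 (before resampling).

post_mean = 0.8980

step 1: w=[0.0000, 0.0092, 0.1410, 0.1713, 0.1720, 0.1591, 0.1500, 0.1202, 0.0674, 0.0051, 0.0028, 0.0011, 0.0007]  mean=1.1754  Neff=6.8606  idx=[2, 2, 3, 3, 4, 4, 5, 5, 6, 6, 7, 7, 8]
step 2: w=[0.1160, 0.1160, 0.1121, 0.1121, 0.1117, 0.1117, 0.0617, 0.0617, 0.0545, 0.0545, 0.0365, 0.0365, 0.0150]  mean=0.9482  Neff=10.7033  idx=[0, 0, 1, 2, 2, 3, 4, 4, 5, 6, 7, 9, 11]
step 3: w=[0.0719, 0.0719, 0.0719, 0.0851, 0.0851, 0.0851, 0.0853, 0.0853, 0.0853, 0.0745, 0.0745, 0.0697, 0.0547]  mean=0.8980  Neff=12.8257  idx=[0, 1, 2, 3, 4, 5, 6, 7, 8, 9, 10, 11, 12]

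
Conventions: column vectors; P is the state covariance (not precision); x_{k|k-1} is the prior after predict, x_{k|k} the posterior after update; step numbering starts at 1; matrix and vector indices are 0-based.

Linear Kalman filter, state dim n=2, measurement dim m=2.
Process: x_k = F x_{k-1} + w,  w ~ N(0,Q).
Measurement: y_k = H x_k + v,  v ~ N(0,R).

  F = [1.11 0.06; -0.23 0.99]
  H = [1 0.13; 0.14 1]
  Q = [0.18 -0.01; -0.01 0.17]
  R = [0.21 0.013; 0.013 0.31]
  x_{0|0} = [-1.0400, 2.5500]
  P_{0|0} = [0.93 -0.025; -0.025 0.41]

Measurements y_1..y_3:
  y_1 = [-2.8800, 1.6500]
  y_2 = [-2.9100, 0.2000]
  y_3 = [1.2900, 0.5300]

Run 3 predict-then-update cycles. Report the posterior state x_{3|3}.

x_post = [-0.4970, 1.2656]

step 1: x^-=[-1.0014, 2.7637]  P^-=[1.3240 -0.2502; -0.2502 0.6324]  S=[1.4796 0.0258; 0.0258 0.8983]  K=[0.8745 -0.0973; -0.1252 0.6686]  nu=[-2.2379, -0.9735]  x^+=[-2.8638, 2.3930]  P^+=[0.1883 -0.0452; -0.0452 0.2120]
step 2: x^-=[-3.0352, 3.0277]  P^-=[0.4067 -0.0945; -0.0945 0.4083]  S=[0.5990 0.0268; 0.0268 0.6998]  K=[0.6620 -0.0790; -0.0945 0.5681]  nu=[-0.2684, -2.4028]  x^+=[-3.0230, 1.6880]  P^+=[0.1426 -0.0359; -0.0359 0.1799]
step 3: x^-=[-3.2543, 2.3664]  P^-=[0.3516 -0.0746; -0.0746 0.3702]  S=[0.5485 0.0344; 0.0344 0.6662]  K=[0.6278 -0.0705; -0.0824 0.5443]  nu=[4.2367, -1.3808]  x^+=[-0.4970, 1.2656]  P^+=[0.1352 -0.0326; -0.0326 0.1722]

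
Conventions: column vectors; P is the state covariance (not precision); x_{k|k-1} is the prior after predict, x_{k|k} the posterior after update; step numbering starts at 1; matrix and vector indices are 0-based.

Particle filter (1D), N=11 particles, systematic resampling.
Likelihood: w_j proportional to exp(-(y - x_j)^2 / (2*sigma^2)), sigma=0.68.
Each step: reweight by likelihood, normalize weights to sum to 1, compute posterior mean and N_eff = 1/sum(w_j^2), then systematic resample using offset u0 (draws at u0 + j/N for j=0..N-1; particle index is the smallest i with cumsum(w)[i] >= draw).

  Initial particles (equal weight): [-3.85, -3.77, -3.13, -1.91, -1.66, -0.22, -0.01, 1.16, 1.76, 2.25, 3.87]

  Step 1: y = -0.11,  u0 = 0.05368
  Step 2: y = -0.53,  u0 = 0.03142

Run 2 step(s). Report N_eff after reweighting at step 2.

N_eff = 10.0194

step 1: w=[0.0000, 0.0000, 0.0000, 0.0132, 0.0326, 0.4327, 0.4337, 0.0766, 0.0100, 0.0011, 0.0000]  mean=-0.0701  Neff=2.6138  idx=[5, 5, 5, 5, 5, 6, 6, 6, 6, 6, 7]
step 2: w=[0.1088, 0.1088, 0.1088, 0.1088, 0.1088, 0.0901, 0.0901, 0.0901, 0.0901, 0.0901, 0.0055]  mean=-0.1178  Neff=10.0194  idx=[0, 1, 1, 2, 3, 4, 5, 6, 7, 8, 9]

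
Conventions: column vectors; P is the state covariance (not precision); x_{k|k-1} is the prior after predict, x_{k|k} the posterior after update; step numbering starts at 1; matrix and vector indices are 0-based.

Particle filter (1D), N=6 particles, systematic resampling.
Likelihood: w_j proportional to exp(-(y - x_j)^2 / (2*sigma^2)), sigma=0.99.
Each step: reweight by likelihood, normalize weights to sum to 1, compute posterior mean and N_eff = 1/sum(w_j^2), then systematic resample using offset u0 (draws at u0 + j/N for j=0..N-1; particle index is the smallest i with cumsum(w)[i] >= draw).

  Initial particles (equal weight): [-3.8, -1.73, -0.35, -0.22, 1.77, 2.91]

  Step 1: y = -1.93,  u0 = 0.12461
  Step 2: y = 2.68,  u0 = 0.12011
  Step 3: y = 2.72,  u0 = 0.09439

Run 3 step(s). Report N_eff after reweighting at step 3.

N_eff = 5.8236

step 1: w=[0.1016, 0.5926, 0.1692, 0.1361, 0.0006, 0.0000]  mean=-1.4993  Neff=2.4474  idx=[1, 1, 1, 1, 2, 3]
step 2: w=[0.0021, 0.0021, 0.0021, 0.0021, 0.3995, 0.5920]  mean=-0.2848  Neff=1.9604  idx=[4, 4, 5, 5, 5, 5]
step 3: w=[0.1256, 0.1256, 0.1872, 0.1872, 0.1872, 0.1872]  mean=-0.2527  Neff=5.8236  idx=[0, 2, 2, 3, 4, 5]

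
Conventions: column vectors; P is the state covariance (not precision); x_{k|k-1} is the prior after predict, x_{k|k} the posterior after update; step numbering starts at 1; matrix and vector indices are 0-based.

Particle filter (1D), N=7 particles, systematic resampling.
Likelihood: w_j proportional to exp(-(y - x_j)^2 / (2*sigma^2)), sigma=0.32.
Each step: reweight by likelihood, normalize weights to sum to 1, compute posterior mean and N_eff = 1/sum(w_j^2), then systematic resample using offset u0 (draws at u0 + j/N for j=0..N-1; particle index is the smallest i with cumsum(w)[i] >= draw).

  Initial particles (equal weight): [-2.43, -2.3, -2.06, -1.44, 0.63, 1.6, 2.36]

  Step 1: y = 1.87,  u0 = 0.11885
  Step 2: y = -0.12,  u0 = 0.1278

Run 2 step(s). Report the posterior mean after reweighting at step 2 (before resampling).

post_mean = 1.6000

step 1: w=[0.0000, 0.0000, 0.0000, 0.0000, 0.0005, 0.6931, 0.3064]  mean=1.8323  Neff=1.7414  idx=[5, 5, 5, 5, 5, 6, 6]
step 2: w=[0.2000, 0.2000, 0.2000, 0.2000, 0.2000, 0.0000, 0.0000]  mean=1.6000  Neff=5.0000  idx=[0, 1, 2, 2, 3, 4, 4]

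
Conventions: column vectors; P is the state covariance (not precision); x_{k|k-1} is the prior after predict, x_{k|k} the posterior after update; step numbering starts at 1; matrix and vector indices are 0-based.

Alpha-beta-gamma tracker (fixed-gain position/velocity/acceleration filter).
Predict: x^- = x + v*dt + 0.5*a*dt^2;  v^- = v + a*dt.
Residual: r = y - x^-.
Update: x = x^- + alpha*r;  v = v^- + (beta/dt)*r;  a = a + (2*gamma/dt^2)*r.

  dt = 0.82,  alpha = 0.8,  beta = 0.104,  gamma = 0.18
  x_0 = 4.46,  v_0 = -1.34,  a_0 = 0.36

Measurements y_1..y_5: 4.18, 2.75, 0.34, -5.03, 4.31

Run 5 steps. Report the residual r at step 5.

resid = 11.0683

step 1: x_pred=3.4822  r=0.6978  x^+=4.0404  v^+=-0.9563  a^+=0.7336
step 2: x_pred=3.5029  r=-0.7529  x^+=2.9006  v^+=-0.4503  a^+=0.3305
step 3: x_pred=2.6425  r=-2.3025  x^+=0.8005  v^+=-0.4713  a^+=-0.9023
step 4: x_pred=0.1107  r=-5.1407  x^+=-4.0019  v^+=-1.8631  a^+=-3.6546
step 5: x_pred=-6.7583  r=11.0683  x^+=2.0963  v^+=-3.4561  a^+=2.2713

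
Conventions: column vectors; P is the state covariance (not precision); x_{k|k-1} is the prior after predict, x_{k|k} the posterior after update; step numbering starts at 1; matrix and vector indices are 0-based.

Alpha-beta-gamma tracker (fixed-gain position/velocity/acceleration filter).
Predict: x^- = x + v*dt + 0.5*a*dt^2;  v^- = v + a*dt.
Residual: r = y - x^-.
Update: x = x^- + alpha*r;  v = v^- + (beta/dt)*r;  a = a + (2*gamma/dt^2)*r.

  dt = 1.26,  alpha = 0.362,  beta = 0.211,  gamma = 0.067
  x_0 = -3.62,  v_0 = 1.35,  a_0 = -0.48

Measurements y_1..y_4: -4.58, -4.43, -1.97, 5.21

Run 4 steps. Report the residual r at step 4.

step 1: x_pred=-2.3000  r=-2.2800  x^+=-3.1254  v^+=0.3634  a^+=-0.6724
step 2: x_pred=-3.2013  r=-1.2287  x^+=-3.6461  v^+=-0.6896  a^+=-0.7761
step 3: x_pred=-5.1311  r=3.1611  x^+=-3.9868  v^+=-1.1382  a^+=-0.5093
step 4: x_pred=-5.8253  r=11.0353  x^+=-1.8305  v^+=0.0680  a^+=0.4221

resid = 11.0353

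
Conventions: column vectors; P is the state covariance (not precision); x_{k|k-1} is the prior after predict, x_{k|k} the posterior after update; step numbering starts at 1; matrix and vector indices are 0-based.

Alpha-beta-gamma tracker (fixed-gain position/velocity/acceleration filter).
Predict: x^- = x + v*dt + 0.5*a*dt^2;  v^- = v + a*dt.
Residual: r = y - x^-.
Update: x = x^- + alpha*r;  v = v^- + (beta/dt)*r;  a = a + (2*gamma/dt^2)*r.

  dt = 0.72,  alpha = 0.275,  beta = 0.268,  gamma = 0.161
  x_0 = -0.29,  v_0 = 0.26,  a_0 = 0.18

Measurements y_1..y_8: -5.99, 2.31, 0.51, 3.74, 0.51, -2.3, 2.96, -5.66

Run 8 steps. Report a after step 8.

step 1: x_pred=-0.0561  r=-5.9339  x^+=-1.6880  v^+=-1.8191  a^+=-3.5058
step 2: x_pred=-3.9064  r=6.2164  x^+=-2.1969  v^+=-2.0294  a^+=0.3555
step 3: x_pred=-3.5659  r=4.0759  x^+=-2.4450  v^+=-0.2563  a^+=2.8872
step 4: x_pred=-1.8812  r=5.6212  x^+=-0.3354  v^+=3.9149  a^+=6.3788
step 5: x_pred=4.1367  r=-3.6267  x^+=3.1394  v^+=7.1576  a^+=4.1261
step 6: x_pred=9.3623  r=-11.6623  x^+=6.1552  v^+=5.7874  a^+=-3.1179
step 7: x_pred=9.5140  r=-6.5540  x^+=7.7116  v^+=1.1030  a^+=-7.1888
step 8: x_pred=6.6424  r=-12.3024  x^+=3.2593  v^+=-8.6522  a^+=-14.8304

a_post = -14.8304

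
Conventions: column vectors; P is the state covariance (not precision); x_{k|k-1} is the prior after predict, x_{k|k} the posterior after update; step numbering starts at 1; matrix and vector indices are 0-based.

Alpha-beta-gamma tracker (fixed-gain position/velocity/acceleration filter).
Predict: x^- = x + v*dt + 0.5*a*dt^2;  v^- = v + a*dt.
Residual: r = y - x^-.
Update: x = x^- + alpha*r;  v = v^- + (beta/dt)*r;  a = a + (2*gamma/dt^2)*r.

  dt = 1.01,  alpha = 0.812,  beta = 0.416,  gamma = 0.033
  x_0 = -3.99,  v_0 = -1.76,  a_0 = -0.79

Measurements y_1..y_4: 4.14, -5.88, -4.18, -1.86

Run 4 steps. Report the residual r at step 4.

resid = 5.2259

step 1: x_pred=-6.1705  r=10.3105  x^+=2.2016  v^+=1.6888  a^+=-0.1229
step 2: x_pred=3.8446  r=-9.7246  x^+=-4.0518  v^+=-2.4407  a^+=-0.7521
step 3: x_pred=-6.9005  r=2.7205  x^+=-4.6915  v^+=-2.0798  a^+=-0.5761
step 4: x_pred=-7.0859  r=5.2259  x^+=-2.8425  v^+=-0.5092  a^+=-0.2380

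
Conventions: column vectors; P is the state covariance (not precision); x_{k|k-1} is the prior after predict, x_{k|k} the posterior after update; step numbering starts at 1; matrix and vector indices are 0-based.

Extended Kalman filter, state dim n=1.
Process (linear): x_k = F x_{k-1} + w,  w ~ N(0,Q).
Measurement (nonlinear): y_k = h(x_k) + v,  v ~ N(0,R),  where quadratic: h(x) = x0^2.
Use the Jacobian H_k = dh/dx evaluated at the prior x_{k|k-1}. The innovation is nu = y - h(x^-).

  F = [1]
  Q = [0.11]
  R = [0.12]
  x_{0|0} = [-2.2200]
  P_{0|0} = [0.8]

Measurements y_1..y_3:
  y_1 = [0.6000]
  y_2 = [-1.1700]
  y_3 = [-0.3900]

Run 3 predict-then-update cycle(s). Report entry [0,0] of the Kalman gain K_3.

K[0,0] = -0.4670

step 1: x^-=[-2.2200]  P^-=[0.9100]  H_jac=[-4.4400]  S=[18.0594]  K=[-0.2237]  nu=[-4.3284]  x^+=[-1.2516]  P^+=[0.0060]
step 2: x^-=[-1.2516]  P^-=[0.1160]  H_jac=[-2.5032]  S=[0.8472]  K=[-0.3429]  nu=[-2.7365]  x^+=[-0.3133]  P^+=[0.0164]
step 3: x^-=[-0.3133]  P^-=[0.1264]  H_jac=[-0.6265]  S=[0.1696]  K=[-0.4670]  nu=[-0.4881]  x^+=[-0.0853]  P^+=[0.0894]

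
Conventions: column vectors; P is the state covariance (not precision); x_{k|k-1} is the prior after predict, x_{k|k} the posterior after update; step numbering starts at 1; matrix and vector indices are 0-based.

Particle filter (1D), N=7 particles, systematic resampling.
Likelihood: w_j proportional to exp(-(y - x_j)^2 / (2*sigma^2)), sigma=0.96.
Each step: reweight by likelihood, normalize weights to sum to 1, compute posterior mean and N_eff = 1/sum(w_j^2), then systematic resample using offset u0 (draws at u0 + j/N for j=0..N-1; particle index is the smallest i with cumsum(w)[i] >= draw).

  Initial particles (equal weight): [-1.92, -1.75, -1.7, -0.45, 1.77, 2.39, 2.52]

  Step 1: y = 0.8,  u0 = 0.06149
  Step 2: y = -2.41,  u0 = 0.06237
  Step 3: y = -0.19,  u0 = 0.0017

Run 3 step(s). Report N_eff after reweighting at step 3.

N_eff = 7.0000

step 1: w=[0.0115, 0.0188, 0.0215, 0.2739, 0.3837, 0.1622, 0.1284]  mean=1.1755  Neff=3.7600  idx=[3, 3, 4, 4, 4, 5, 6]
step 2: w=[0.4995, 0.4995, 0.0003, 0.0003, 0.0003, 0.0000, 0.0000]  mean=-0.4479  Neff=2.0038  idx=[0, 0, 0, 0, 1, 1, 1]
step 3: w=[0.1429, 0.1429, 0.1429, 0.1429, 0.1429, 0.1429, 0.1429]  mean=-0.4500  Neff=7.0000  idx=[0, 1, 2, 3, 4, 5, 6]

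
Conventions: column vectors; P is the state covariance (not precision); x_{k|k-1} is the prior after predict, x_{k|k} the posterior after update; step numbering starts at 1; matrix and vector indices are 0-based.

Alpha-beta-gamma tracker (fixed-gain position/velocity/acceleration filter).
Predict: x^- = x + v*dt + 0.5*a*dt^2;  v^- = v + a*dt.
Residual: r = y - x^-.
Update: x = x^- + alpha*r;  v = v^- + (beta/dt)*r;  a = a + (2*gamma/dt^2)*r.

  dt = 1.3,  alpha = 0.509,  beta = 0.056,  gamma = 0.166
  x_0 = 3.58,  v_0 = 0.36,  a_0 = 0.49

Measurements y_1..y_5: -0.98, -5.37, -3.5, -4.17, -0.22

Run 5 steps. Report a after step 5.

step 1: x_pred=4.4620  r=-5.4421  x^+=1.6920  v^+=0.7626  a^+=-0.5791
step 2: x_pred=2.1941  r=-7.5641  x^+=-1.6560  v^+=-0.3161  a^+=-2.0650
step 3: x_pred=-3.8119  r=0.3119  x^+=-3.6531  v^+=-2.9872  a^+=-2.0038
step 4: x_pred=-9.2297  r=5.0597  x^+=-6.6543  v^+=-5.3742  a^+=-1.0098
step 5: x_pred=-14.4940  r=14.2740  x^+=-7.2285  v^+=-6.0720  a^+=1.7943

a_post = 1.7943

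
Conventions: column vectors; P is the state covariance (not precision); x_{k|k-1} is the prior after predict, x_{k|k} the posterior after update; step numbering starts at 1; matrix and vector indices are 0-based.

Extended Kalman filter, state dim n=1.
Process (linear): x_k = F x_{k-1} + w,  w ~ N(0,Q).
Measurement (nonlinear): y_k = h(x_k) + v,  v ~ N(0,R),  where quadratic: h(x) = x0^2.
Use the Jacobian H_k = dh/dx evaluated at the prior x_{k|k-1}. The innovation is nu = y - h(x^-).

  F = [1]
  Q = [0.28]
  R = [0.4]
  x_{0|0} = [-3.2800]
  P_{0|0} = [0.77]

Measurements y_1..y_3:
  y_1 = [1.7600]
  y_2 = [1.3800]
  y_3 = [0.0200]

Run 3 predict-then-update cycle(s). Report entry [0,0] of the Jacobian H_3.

H_jac[0,0] = -2.7420

step 1: x^-=[-3.2800]  P^-=[1.0500]  H_jac=[-6.5600]  S=[45.5853]  K=[-0.1511]  nu=[-8.9984]  x^+=[-1.9203]  P^+=[0.0092]
step 2: x^-=[-1.9203]  P^-=[0.2892]  H_jac=[-3.8407]  S=[4.6661]  K=[-0.2381]  nu=[-2.3077]  x^+=[-1.3710]  P^+=[0.0248]
step 3: x^-=[-1.3710]  P^-=[0.3048]  H_jac=[-2.7420]  S=[2.6916]  K=[-0.3105]  nu=[-1.8596]  x^+=[-0.7936]  P^+=[0.0453]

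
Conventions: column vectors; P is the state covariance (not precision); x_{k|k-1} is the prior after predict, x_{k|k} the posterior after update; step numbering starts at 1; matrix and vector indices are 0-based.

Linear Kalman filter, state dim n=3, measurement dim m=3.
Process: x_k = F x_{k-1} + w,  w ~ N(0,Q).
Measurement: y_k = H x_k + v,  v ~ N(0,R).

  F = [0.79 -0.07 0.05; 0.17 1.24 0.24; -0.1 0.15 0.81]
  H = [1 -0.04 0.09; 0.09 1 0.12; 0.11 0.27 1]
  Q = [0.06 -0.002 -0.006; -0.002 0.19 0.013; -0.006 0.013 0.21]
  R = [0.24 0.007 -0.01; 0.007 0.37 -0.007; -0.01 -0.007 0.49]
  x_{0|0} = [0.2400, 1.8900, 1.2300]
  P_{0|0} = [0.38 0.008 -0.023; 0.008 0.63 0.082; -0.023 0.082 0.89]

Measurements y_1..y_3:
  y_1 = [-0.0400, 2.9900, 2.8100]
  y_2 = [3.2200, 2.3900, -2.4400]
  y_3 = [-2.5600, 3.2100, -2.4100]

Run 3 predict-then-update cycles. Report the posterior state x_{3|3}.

x_post = [-0.2258, 3.0401, -1.4863]

step 1: x^-=[0.1188, 2.6796, 1.2558]  P^-=[0.2992 0.0119 -0.0242; 0.0119 1.2712 0.3786; -0.0242 0.3786 0.8353]  S=[0.5400 0.0331 0.0571; 0.0331 1.7482 0.8294; 0.0571 0.8294 1.6215]  K=[0.5503 0.0209 -0.0227; -0.0616 0.7161 0.0819; 0.0054 -0.0012 0.5770]  nu=[-0.1646, 0.1490, 0.8176]  x^+=[0.0127, 2.8634, 1.7265]  P^+=[0.1355 0.0035 -0.0326; 0.0035 0.2681 -0.0371; -0.0326 -0.0371 0.2963]
step 2: x^-=[-0.1041, 3.9671, 1.8267]  P^-=[0.1439 -0.0083 -0.0260; -0.0083 0.5999 0.0756; -0.0260 0.0756 0.4080]  S=[0.3836 -0.0048 0.0064; -0.0048 0.9931 0.2796; 0.0064 0.2796 0.9780]  K=[0.3703 0.0083 -0.0175; -0.0603 0.5916 0.0732; 0.0128 0.0007 0.4348]  nu=[3.3183, -1.7870, -5.3264]  x^+=[1.2032, 2.3199, -0.4478]  P^+=[0.0911 0.0003 -0.0224; 0.0003 0.2212 -0.0274; -0.0224 -0.0274 0.2228]
step 3: x^-=[0.7657, 2.9737, -0.1351]  P^-=[0.1169 -0.0117 -0.0194; -0.0117 0.5276 0.0648; -0.0194 0.0648 0.3590]  S=[0.3577 -0.0083 0.0058; -0.0083 0.9167 0.2430; 0.0058 0.2430 0.9189]  K=[0.3236 0.0026 -0.0132; -0.0636 0.5621 0.0759; 0.0226 0.0086 0.4050]  nu=[-3.1946, 0.1836, -3.1621]  x^+=[-0.2258, 3.0401, -1.4863]  P^+=[0.0794 -0.0017 -0.0180; -0.0017 0.2099 -0.0226; -0.0180 -0.0226 0.2062]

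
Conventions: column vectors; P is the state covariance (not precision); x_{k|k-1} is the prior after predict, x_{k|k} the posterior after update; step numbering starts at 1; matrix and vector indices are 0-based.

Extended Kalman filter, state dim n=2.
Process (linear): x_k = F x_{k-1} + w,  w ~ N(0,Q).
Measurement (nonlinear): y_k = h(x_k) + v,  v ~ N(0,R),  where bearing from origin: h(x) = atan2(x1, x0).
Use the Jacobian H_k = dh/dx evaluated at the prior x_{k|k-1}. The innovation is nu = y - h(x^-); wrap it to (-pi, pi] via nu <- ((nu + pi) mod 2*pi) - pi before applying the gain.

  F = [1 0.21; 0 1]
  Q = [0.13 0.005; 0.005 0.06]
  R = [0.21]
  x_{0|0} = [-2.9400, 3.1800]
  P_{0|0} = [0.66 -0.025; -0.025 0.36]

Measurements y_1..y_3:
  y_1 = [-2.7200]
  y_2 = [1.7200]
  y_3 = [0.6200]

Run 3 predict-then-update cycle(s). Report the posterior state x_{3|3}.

x_post = [-0.3610, 3.5004]

step 1: x^-=[-2.2722, 3.1800]  P^-=[0.7954 0.0556; 0.0556 0.4200]  H_jac=[-0.2082 -0.1488]  S=[0.2572]  K=[-0.6759; -0.2879]  nu=[1.3720]  x^+=[-3.1995, 2.7850]  P^+=[0.6779 0.0055; 0.0055 0.3987]
step 2: x^-=[-2.6147, 2.7850]  P^-=[0.8278 0.0943; 0.0943 0.4587]  H_jac=[-0.1908 -0.1792]  S=[0.2613]  K=[-0.6692; -0.3833]  nu=[-0.6047]  x^+=[-2.2101, 3.0168]  P^+=[0.7108 0.0272; 0.0272 0.4203]
step 3: x^-=[-1.5765, 3.0168]  P^-=[0.8707 0.1205; 0.1205 0.4803]  H_jac=[-0.2604 -0.1361]  S=[0.2865]  K=[-0.8487; -0.3377]  nu=[-1.4324]  x^+=[-0.3610, 3.5004]  P^+=[0.6644 0.0384; 0.0384 0.4476]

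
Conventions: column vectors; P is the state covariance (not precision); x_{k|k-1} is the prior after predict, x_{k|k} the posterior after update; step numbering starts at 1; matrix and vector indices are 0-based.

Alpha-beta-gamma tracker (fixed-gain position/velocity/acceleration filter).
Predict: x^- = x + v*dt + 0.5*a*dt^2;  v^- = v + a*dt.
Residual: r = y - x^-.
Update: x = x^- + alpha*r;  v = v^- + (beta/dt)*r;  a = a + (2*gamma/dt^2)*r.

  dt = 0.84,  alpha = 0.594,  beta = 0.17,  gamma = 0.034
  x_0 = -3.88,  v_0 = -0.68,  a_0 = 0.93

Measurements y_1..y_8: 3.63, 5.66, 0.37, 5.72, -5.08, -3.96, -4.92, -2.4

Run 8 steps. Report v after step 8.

step 1: x_pred=-4.1231  r=7.7531  x^+=0.4822  v^+=1.6703  a^+=1.6772
step 2: x_pred=2.4770  r=3.1830  x^+=4.3677  v^+=3.7233  a^+=1.9839
step 3: x_pred=8.1952  r=-7.8252  x^+=3.5470  v^+=3.8061  a^+=1.2298
step 4: x_pred=7.1780  r=-1.4580  x^+=6.3120  v^+=4.5441  a^+=1.0893
step 5: x_pred=10.5133  r=-15.5933  x^+=1.2509  v^+=2.3033  a^+=-0.4135
step 6: x_pred=3.0398  r=-6.9998  x^+=-1.1181  v^+=0.5394  a^+=-1.0880
step 7: x_pred=-1.0489  r=-3.8711  x^+=-3.3483  v^+=-1.1580  a^+=-1.4611
step 8: x_pred=-4.8366  r=2.4366  x^+=-3.3892  v^+=-1.8923  a^+=-1.2263

v_post = -1.8923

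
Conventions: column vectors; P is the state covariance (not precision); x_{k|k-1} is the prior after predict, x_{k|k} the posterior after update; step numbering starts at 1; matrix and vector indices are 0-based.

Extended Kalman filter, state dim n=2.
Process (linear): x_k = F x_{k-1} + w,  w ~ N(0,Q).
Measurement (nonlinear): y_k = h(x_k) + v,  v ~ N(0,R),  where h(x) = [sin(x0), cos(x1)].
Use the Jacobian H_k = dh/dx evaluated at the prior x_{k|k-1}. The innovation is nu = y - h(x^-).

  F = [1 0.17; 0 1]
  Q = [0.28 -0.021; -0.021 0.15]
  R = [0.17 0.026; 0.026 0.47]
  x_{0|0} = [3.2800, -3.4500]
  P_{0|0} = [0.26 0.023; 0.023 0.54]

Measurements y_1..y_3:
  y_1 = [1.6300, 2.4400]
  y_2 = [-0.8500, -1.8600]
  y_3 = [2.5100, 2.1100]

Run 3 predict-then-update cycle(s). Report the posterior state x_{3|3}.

x_post = [1.8651, -4.8535]

step 1: x^-=[2.6935, -3.4500]  P^-=[0.5634 0.0938; 0.0938 0.6900]  H_jac=[-0.9013 0.0000; 0.0000 -0.3035]  S=[0.6277 0.0517; 0.0517 0.5336]  K=[-0.8111 0.0252; -0.1032 -0.3825]  nu=[1.1968, 3.3928]  x^+=[1.8082, -4.8714]  P^+=[0.1523 0.0305; 0.0305 0.6012]
step 2: x^-=[0.9801, -4.8714]  P^-=[0.4600 0.1117; 0.1117 0.7512]  H_jac=[0.5570 0.0000; 0.0000 -0.9874]  S=[0.3127 -0.0354; -0.0354 1.2023]  K=[0.8117 -0.0678; 0.1295 -0.6131]  nu=[-1.6805, -2.0183]  x^+=[-0.2471, -3.8517]  P^+=[0.2446 0.0109; 0.0109 0.2884]
step 3: x^-=[-0.9019, -3.8517]  P^-=[0.5366 0.0389; 0.0389 0.4384]  H_jac=[0.6201 0.0000; 0.0000 -0.6519]  S=[0.3764 0.0103; 0.0103 0.6563]  K=[0.8856 -0.0525; 0.0761 -0.4366]  nu=[3.2945, 2.8683]  x^+=[1.8651, -4.8535]  P^+=[0.2406 0.0025; 0.0025 0.3118]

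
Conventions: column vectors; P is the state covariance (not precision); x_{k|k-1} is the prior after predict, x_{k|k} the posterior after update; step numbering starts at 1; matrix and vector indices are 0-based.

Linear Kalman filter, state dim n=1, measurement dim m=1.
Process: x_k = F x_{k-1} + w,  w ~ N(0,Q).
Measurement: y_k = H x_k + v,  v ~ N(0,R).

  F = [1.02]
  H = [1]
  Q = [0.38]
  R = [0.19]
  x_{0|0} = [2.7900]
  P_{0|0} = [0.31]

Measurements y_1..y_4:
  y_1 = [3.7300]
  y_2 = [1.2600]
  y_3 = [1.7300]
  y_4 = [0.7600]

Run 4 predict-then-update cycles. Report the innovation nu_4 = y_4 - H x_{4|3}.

step 1: x^-=[2.8458]  P^-=[0.7025]  S=[0.8925]  K=[0.7871]  nu=[0.8842]  x^+=[3.5418]  P^+=[0.1496]
step 2: x^-=[3.6126]  P^-=[0.5356]  S=[0.7256]  K=[0.7381]  nu=[-2.3526]  x^+=[1.8760]  P^+=[0.1402]
step 3: x^-=[1.9136]  P^-=[0.5259]  S=[0.7159]  K=[0.7346]  nu=[-0.1836]  x^+=[1.7787]  P^+=[0.1396]
step 4: x^-=[1.8143]  P^-=[0.5252]  S=[0.7152]  K=[0.7343]  nu=[-1.0543]  x^+=[1.0401]  P^+=[0.1395]

innov = [-1.0543]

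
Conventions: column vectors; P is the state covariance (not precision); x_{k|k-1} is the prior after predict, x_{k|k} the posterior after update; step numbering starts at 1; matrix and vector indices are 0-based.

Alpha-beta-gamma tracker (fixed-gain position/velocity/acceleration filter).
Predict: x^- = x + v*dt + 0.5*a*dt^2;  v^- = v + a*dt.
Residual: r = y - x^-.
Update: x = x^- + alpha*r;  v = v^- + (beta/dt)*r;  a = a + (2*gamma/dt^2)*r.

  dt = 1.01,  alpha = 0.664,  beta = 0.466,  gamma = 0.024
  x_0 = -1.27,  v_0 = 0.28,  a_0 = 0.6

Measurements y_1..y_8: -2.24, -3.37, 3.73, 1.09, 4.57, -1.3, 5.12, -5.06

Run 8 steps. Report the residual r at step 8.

resid = -10.0436

step 1: x_pred=-0.6812  r=-1.5588  x^+=-1.7162  v^+=0.1668  a^+=0.5267
step 2: x_pred=-1.2792  r=-2.0908  x^+=-2.6675  v^+=-0.2660  a^+=0.4283
step 3: x_pred=-2.7177  r=6.4477  x^+=1.5636  v^+=3.1414  a^+=0.7317
step 4: x_pred=5.1096  r=-4.0196  x^+=2.4406  v^+=2.0258  a^+=0.5425
step 5: x_pred=4.7634  r=-0.1934  x^+=4.6350  v^+=2.4845  a^+=0.5334
step 6: x_pred=7.4164  r=-8.7164  x^+=1.6287  v^+=-0.9983  a^+=0.1233
step 7: x_pred=0.6833  r=4.4367  x^+=3.6293  v^+=1.1732  a^+=0.3320
step 8: x_pred=4.9836  r=-10.0436  x^+=-1.6854  v^+=-3.1254  a^+=-0.1405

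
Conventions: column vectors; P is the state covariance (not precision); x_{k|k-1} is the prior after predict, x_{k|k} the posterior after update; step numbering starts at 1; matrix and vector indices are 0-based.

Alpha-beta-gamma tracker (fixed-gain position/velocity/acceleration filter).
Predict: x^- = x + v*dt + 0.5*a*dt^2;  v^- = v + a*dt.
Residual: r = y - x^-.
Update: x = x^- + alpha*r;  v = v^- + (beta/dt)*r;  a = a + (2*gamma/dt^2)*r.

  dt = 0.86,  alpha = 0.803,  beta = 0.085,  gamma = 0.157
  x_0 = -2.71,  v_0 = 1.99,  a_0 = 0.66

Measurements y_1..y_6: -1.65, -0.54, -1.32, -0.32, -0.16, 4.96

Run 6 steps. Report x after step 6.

step 1: x_pred=-0.7545  r=-0.8955  x^+=-1.4736  v^+=2.4691  a^+=0.2798
step 2: x_pred=0.7533  r=-1.2933  x^+=-0.2852  v^+=2.5819  a^+=-0.2693
step 3: x_pred=1.8357  r=-3.1557  x^+=-0.6983  v^+=2.0385  a^+=-1.6090
step 4: x_pred=0.4597  r=-0.7797  x^+=-0.1664  v^+=0.5777  a^+=-1.9400
step 5: x_pred=-0.3870  r=0.2270  x^+=-0.2047  v^+=-1.0683  a^+=-1.8437
step 6: x_pred=-1.8053  r=6.7653  x^+=3.6272  v^+=-1.9852  a^+=1.0286

x_post = 3.6272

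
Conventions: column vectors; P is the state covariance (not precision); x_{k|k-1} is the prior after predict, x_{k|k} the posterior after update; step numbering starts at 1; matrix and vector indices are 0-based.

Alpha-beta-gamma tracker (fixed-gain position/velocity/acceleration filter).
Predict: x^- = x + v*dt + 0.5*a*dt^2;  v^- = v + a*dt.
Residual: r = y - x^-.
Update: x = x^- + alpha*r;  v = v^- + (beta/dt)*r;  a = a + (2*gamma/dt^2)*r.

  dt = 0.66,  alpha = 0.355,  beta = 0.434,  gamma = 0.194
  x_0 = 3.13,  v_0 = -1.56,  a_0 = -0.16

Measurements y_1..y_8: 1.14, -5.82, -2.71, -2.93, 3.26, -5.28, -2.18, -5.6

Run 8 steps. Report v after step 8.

step 1: x_pred=2.0656  r=-0.9256  x^+=1.7370  v^+=-2.2742  a^+=-0.9844
step 2: x_pred=0.0216  r=-5.8416  x^+=-2.0522  v^+=-6.7652  a^+=-6.1877
step 3: x_pred=-7.8649  r=5.1549  x^+=-6.0349  v^+=-7.4593  a^+=-1.5961
step 4: x_pred=-11.3057  r=8.3757  x^+=-8.3323  v^+=-3.0051  a^+=5.8644
step 5: x_pred=-9.0384  r=12.2984  x^+=-4.6725  v^+=8.9525  a^+=16.8189
step 6: x_pred=4.8993  r=-10.1793  x^+=1.2857  v^+=13.3593  a^+=7.7519
step 7: x_pred=11.7912  r=-13.9712  x^+=6.8314  v^+=9.2885  a^+=-4.6926
step 8: x_pred=11.9398  r=-17.5398  x^+=5.7131  v^+=-5.3424  a^+=-20.3157

v_post = -5.3424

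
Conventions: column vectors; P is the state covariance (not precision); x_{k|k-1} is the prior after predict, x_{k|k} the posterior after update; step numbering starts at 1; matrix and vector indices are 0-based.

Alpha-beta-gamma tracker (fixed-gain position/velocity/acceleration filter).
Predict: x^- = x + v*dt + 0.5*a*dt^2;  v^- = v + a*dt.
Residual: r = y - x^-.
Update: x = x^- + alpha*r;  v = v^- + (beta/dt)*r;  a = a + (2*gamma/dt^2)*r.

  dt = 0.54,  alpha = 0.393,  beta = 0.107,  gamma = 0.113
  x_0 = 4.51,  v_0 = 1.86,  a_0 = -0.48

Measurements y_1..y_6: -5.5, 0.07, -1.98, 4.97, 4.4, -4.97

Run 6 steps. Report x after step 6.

x_post = -4.4888

step 1: x_pred=5.4444  r=-10.9444  x^+=1.1433  v^+=-0.5678  a^+=-8.9623
step 2: x_pred=-0.4701  r=0.5401  x^+=-0.2578  v^+=-5.3004  a^+=-8.5437
step 3: x_pred=-4.3657  r=2.3857  x^+=-3.4281  v^+=-9.4413  a^+=-6.6947
step 4: x_pred=-9.5025  r=14.4725  x^+=-3.8148  v^+=-10.1888  a^+=4.5220
step 5: x_pred=-8.6575  r=13.0575  x^+=-3.5259  v^+=-5.1596  a^+=14.6420
step 6: x_pred=-4.1772  r=-0.7928  x^+=-4.4888  v^+=2.5900  a^+=14.0276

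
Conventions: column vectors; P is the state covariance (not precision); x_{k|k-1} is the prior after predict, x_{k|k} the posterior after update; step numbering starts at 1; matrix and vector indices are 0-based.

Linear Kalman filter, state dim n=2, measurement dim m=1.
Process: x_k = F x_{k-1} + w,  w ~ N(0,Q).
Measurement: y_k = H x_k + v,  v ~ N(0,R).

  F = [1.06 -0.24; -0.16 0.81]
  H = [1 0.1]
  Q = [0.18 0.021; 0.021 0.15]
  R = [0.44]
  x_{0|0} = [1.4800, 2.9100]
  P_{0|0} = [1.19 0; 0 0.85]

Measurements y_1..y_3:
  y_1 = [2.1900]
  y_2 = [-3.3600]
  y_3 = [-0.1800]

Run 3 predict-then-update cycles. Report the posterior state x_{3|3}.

step 1: x^-=[0.8704, 2.1203]  P^-=[1.5660 -0.3461; -0.3461 0.7381]  S=[1.9442]  K=[0.7877; -0.1400]  nu=[1.1076]  x^+=[1.7428, 1.9652]  P^+=[0.3597 -0.1316; -0.1316 0.7000]
step 2: x^-=[1.3757, 1.3130]  P^-=[0.6915 -0.2942; -0.2942 0.6526]  S=[1.0792]  K=[0.6135; -0.2121]  nu=[-4.8670]  x^+=[-1.6102, 2.3453]  P^+=[0.2853 -0.1537; -0.1537 0.6041]
step 3: x^-=[-2.2696, 2.1573]  P^-=[0.6136 -0.2827; -0.2827 0.5935]  S=[1.0030]  K=[0.5836; -0.2227]  nu=[1.8739]  x^+=[-1.1761, 1.7400]  P^+=[0.2720 -0.1524; -0.1524 0.5437]

x_post = [-1.1761, 1.7400]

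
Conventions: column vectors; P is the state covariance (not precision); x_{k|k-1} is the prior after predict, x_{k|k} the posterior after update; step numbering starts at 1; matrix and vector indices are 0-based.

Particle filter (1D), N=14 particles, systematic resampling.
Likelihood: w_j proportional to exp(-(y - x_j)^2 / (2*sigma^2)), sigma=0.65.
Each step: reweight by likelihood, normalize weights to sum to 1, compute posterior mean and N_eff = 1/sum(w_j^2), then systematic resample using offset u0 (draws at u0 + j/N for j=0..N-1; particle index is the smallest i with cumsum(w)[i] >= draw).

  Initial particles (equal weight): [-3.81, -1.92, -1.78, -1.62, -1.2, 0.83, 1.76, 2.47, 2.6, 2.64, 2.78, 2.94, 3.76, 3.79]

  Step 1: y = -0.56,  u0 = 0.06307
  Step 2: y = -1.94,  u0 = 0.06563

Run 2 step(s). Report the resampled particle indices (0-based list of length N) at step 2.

resampled_idx = [0, 1, 1, 2, 3, 3, 4, 5, 5, 7, 8, 9, 10, 11]

step 1: w=[0.0000, 0.0884, 0.1355, 0.2087, 0.4858, 0.0802, 0.0014, 0.0000, 0.0000, 0.0000, 0.0000, 0.0000, 0.0000, 0.0000]  mean=-1.2631  Neff=3.2031  idx=[1, 2, 2, 3, 3, 3, 4, 4, 4, 4, 4, 4, 5, 5]
step 2: w=[0.1144, 0.1111, 0.1111, 0.1014, 0.1014, 0.1014, 0.0599, 0.0599, 0.0599, 0.0599, 0.0599, 0.0599, 0.0000, 0.0000]  mean=-1.5389  Neff=11.0972  idx=[0, 1, 1, 2, 3, 3, 4, 5, 5, 7, 8, 9, 10, 11]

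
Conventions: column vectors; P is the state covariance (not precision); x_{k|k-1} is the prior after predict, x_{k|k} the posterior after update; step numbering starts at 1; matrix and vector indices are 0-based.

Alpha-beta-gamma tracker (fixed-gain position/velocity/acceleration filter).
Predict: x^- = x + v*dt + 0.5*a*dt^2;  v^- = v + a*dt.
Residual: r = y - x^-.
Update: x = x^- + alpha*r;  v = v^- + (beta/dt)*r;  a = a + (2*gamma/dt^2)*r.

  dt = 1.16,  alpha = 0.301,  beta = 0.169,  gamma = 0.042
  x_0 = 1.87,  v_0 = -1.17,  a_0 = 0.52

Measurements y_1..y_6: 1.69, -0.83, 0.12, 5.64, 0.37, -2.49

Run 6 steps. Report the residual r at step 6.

resid = -8.2159

step 1: x_pred=0.8627  r=0.8273  x^+=1.1117  v^+=-0.4463  a^+=0.5716
step 2: x_pred=0.9786  r=-1.8086  x^+=0.4342  v^+=-0.0467  a^+=0.4587
step 3: x_pred=0.6888  r=-0.5688  x^+=0.5176  v^+=0.4026  a^+=0.4232
step 4: x_pred=1.2694  r=4.3706  x^+=2.5849  v^+=1.5303  a^+=0.6961
step 5: x_pred=4.8284  r=-4.4584  x^+=3.4865  v^+=1.6882  a^+=0.4178
step 6: x_pred=5.7259  r=-8.2159  x^+=3.2529  v^+=0.9759  a^+=-0.0951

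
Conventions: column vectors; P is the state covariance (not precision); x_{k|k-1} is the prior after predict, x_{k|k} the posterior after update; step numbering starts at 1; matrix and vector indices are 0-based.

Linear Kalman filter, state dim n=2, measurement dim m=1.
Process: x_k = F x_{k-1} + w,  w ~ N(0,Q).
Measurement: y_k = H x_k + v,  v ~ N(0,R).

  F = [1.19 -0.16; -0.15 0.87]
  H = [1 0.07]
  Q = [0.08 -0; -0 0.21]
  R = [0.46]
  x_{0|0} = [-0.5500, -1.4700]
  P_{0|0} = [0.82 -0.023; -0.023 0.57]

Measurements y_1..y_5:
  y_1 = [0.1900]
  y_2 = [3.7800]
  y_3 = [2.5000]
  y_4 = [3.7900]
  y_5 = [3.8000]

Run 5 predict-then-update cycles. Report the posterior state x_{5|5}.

x_post = [4.3873, -2.1186]

step 1: x^-=[-0.4193, -1.1964]  P^-=[1.2646 -0.2501; -0.2501 0.6659]  S=[1.6928]  K=[0.7367; -0.1202]  nu=[0.6930]  x^+=[0.0913, -1.2797]  P^+=[0.3459 -0.1002; -0.1002 0.6414]
step 2: x^-=[0.3133, -1.1270]  P^-=[0.6244 -0.2572; -0.2572 0.7294]  S=[1.0520]  K=[0.5764; -0.1959]  nu=[3.5456]  x^+=[2.3571, -1.8217]  P^+=[0.2748 -0.1384; -0.1384 0.6891]
step 3: x^-=[3.0964, -1.9384]  P^-=[0.5395 -0.2915; -0.2915 0.7738]  S=[0.9625]  K=[0.5393; -0.2466]  nu=[-0.4607]  x^+=[2.8479, -1.8248]  P^+=[0.2595 -0.1635; -0.1635 0.7153]
step 4: x^-=[3.6810, -2.0148]  P^-=[0.5281 -0.3191; -0.3191 0.7999]  S=[0.9474]  K=[0.5339; -0.2777]  nu=[0.2500]  x^+=[3.8145, -2.0842]  P^+=[0.2581 -0.1786; -0.1786 0.7269]
step 5: x^-=[4.8727, -2.3854]  P^-=[0.5321 -0.3365; -0.3365 0.8126]  S=[0.9490]  K=[0.5359; -0.2946]  nu=[-0.9057]  x^+=[4.3873, -2.1186]  P^+=[0.2596 -0.1866; -0.1866 0.7302]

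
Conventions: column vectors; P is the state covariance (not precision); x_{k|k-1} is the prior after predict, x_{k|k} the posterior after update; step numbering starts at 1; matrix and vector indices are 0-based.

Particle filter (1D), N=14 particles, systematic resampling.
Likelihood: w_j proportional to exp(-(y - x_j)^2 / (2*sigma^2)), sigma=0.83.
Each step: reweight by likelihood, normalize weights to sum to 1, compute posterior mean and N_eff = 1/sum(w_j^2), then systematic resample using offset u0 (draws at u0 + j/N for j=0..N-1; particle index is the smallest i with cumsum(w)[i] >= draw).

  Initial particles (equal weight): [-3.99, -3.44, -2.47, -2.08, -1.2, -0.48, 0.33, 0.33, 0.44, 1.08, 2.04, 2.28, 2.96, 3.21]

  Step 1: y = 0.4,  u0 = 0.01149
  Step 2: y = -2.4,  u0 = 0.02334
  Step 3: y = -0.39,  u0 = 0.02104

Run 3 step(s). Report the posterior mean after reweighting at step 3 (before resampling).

step 1: w=[0.0000, 0.0000, 0.0005, 0.0025, 0.0333, 0.1219, 0.2130, 0.2130, 0.2135, 0.1528, 0.0304, 0.0164, 0.0018, 0.0007]  mean=0.4017  Neff=5.6531  idx=[4, 5, 5, 6, 6, 6, 7, 7, 7, 8, 8, 8, 9, 9]
step 2: w=[0.6696, 0.1311, 0.1311, 0.0085, 0.0085, 0.0085, 0.0085, 0.0085, 0.0085, 0.0055, 0.0055, 0.0055, 0.0003, 0.0003]  mean=-0.9047  Neff=2.0691  idx=[0, 0, 0, 0, 0, 0, 0, 0, 0, 0, 1, 2, 2, 5]
step 3: w=[0.0629, 0.0629, 0.0629, 0.0629, 0.0629, 0.0629, 0.0629, 0.0629, 0.0629, 0.0629, 0.1006, 0.1006, 0.1006, 0.0695]  mean=-0.8764  Neff=13.3830  idx=[0, 1, 2, 3, 4, 6, 7, 8, 9, 10, 11, 11, 12, 13]

post_mean = -0.8764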